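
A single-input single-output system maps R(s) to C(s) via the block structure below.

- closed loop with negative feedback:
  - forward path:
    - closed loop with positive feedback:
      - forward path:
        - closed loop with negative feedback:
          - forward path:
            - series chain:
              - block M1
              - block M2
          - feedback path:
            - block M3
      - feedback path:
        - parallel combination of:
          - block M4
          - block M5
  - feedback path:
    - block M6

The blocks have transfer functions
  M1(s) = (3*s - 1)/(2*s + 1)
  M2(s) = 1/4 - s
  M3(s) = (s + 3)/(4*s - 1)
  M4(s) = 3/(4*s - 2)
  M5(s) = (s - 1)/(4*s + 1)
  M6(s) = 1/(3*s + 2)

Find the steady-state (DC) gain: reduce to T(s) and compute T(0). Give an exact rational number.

[1] multiply M1, M2 (series) -> (-12*s^2 + 7*s - 1)/(8*s + 4)
[2] reduce the feedback loop with forward (M1*M2) and return M3 -> (12*s^2 - 7*s + 1)/(3*s^2 - 7)
[3] parallel reduction of M4, M5 -> (4*s^2 + 6*s + 5)/(16*s^2 - 4*s - 2)
[4] collapse the loop ([(M1*M2)/(1+(M1*M2)*M3)] forward, (M4+M5) return) -> (-192*s^4 + 160*s^3 - 20*s^2 - 10*s + 2)/(56*s^3 + 140*s^2 - 57*s - 9)
[5] apply the feedback formula to [[(M1*M2)/(1+(M1*M2)*M3)]/(1-[(M1*M2)/(1+(M1*M2)*M3)]*(M4+M5))], M6 -> (576*s^5 - 96*s^4 - 260*s^3 + 70*s^2 + 14*s - 4)/(24*s^4 - 692*s^3 - 89*s^2 + 151*s + 16)
That last expression is T(s); at s = 0 only the constant terms survive, so T(0) = -4/16 = -1/4.

Hence the answer: -1/4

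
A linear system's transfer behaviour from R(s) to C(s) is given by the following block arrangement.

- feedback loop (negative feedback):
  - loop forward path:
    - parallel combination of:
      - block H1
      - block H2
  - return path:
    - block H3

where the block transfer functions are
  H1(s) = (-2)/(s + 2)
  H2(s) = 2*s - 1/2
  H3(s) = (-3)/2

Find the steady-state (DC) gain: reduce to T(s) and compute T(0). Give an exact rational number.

The answer is -6/13.

Reasoning:
1. reduce the parallel group H1, H2, giving (4*s^2 + 7*s - 6)/(2*s + 4)
2. collapse the loop ((H1+H2) forward, H3 return), giving (-8*s^2 - 14*s + 12)/(12*s^2 + 17*s - 26)
That last expression is T(s); at s = 0 only the constant terms survive, so T(0) = 12/(-26) = -6/13.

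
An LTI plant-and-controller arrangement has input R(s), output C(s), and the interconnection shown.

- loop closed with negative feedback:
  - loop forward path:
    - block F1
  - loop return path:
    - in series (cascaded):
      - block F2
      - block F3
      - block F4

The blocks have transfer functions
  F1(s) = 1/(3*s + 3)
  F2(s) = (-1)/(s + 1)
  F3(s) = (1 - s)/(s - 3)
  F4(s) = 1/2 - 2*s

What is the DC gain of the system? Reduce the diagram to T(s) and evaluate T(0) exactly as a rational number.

Step 1. multiply F2, F3, F4 (series) gives (-4*s^2 + 5*s - 1)/(2*s^2 - 4*s - 6)
Step 2. collapse the loop (F1 forward, (F2*F3*F4) return) gives (2*s^2 - 4*s - 6)/(6*s^3 - 10*s^2 - 25*s - 19)
DC gain: substitute s = 0 into T(s) from step 2: T(0) = -6/(-19) = 6/19.

Hence the answer: 6/19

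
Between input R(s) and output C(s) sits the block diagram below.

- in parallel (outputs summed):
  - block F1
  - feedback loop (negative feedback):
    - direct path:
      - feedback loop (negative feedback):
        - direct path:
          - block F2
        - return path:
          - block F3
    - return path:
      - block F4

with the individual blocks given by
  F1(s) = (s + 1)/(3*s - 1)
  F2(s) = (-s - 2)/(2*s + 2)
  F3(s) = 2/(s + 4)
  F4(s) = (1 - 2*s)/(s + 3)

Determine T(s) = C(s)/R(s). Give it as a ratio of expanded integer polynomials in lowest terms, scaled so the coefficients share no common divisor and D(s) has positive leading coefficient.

Answer: (s^4 + 3*s^3 - 6*s^2 - 4*s + 28)/(12*s^4 + 71*s^3 + 89*s^2 - 26*s - 4)

Working:
Step 1. close the feedback loop around F2, F3: (-s^2 - 6*s - 8)/(2*s^2 + 8*s + 4)
Step 2. apply the feedback formula to [F2/(1+F2*F3)], F4: (-s^3 - 9*s^2 - 26*s - 24)/(4*s^3 + 25*s^2 + 38*s + 4)
Step 3. reduce the parallel group F1, [[F2/(1+F2*F3)]/(1+[F2/(1+F2*F3)]*F4)]: this yields T(s), and no further normalization is needed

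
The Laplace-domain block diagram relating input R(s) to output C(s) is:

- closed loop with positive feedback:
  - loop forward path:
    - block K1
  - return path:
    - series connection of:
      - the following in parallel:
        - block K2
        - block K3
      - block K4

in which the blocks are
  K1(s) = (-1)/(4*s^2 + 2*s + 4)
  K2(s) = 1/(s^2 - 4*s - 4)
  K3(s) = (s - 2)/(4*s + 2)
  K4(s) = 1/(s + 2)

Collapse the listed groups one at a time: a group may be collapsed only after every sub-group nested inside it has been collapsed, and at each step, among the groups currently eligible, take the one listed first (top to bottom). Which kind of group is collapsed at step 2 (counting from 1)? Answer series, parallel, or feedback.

Reducing step by step:

(1) add K2, K3 (parallel)
(2) combine (K2+K3), K4 in series
(3) apply the feedback formula to K1, ((K2+K3)*K4)
Step 2: series.

Answer: series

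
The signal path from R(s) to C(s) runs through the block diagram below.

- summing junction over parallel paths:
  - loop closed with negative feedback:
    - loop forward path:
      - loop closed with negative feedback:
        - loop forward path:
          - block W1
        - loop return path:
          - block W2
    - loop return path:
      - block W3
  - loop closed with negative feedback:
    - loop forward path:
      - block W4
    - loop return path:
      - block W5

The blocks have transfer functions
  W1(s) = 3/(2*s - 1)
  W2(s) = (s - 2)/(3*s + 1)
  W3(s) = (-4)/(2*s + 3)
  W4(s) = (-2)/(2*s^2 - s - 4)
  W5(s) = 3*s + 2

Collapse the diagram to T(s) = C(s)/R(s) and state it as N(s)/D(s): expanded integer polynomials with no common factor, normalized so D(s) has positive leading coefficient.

First reduce the diagram to T(s).

Step 1: apply the feedback formula to W1, W2 -> (9*s + 3)/(6*s^2 + 2*s - 7)
Step 2: reduce the feedback loop with forward [W1/(1+W1*W2)] and return W3 -> (18*s^2 + 33*s + 9)/(12*s^3 + 22*s^2 - 44*s - 33)
Step 3: apply the feedback formula to W4, W5 -> (-2)/(2*s^2 - 7*s - 8)
Step 4: sum the parallel branches [[W1/(1+W1*W2)]/(1+[W1/(1+W1*W2)]*W3)], [W4/(1+W4*W5)], giving the overall T(s)

Answer: (36*s^4 - 84*s^3 - 401*s^2 - 239*s - 6)/(24*s^5 - 40*s^4 - 338*s^3 + 66*s^2 + 583*s + 264)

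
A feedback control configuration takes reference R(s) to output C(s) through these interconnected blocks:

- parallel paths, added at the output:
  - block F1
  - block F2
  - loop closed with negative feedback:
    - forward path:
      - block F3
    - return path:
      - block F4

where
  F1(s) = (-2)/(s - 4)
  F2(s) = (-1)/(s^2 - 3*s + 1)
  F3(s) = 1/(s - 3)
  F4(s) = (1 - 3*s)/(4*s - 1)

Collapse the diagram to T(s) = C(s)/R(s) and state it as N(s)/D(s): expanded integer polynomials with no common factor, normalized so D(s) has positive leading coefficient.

Step 1. apply the feedback formula to F3, F4: (4*s - 1)/(4*s^2 - 16*s + 4)
Step 2. parallel reduction of F1, F2, [F3/(1+F3*F4)], which is the overall transfer function T(s) = C(s)/R(s) in lowest terms

Answer: (-4*s^4 + 23*s^3 - 21*s^2 - 41*s + 12)/(4*s^5 - 44*s^4 + 168*s^3 - 252*s^2 + 116*s - 16)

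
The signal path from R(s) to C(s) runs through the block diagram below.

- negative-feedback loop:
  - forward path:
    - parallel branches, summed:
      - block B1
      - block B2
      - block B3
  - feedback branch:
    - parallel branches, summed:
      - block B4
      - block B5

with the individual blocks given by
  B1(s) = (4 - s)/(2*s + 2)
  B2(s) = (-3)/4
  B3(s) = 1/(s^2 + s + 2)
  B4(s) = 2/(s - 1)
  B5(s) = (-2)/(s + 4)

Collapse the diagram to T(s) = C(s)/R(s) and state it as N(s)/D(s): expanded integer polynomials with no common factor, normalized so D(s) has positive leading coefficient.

First reduce the diagram to T(s).

[1] add B1, B2, B3 (parallel) -> (-5*s^3 - s + 14)/(4*s^3 + 8*s^2 + 12*s + 8)
[2] parallel reduction of B4, B5 -> 10/(s^2 + 3*s - 4)
[3] collapse the loop ((B1+B2+B3) forward, (B4+B5) return): this yields T(s), and no further normalization is needed

Answer: (-5*s^5 - 15*s^4 + 19*s^3 + 11*s^2 + 46*s - 56)/(4*s^5 + 20*s^4 - 30*s^3 + 12*s^2 - 34*s + 108)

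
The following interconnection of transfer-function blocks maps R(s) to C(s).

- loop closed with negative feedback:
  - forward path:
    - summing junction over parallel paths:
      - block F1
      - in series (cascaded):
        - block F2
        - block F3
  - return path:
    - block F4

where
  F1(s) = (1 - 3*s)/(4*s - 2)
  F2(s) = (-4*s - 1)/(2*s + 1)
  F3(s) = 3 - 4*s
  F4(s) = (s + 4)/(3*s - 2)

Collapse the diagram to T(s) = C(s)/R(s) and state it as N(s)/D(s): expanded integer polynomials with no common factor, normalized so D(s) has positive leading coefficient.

First reduce the diagram to T(s).

[1] multiply F2, F3 (series): (16*s^2 - 8*s - 3)/(2*s + 1)
[2] add F1, (F2*F3) (parallel): (64*s^3 - 70*s^2 + 3*s + 7)/(8*s^2 - 2)
[3] apply the feedback formula to (F1+(F2*F3)), F4 - this is the overall T(s), already in the required normalized form

Answer: (192*s^4 - 338*s^3 + 149*s^2 + 15*s - 14)/(64*s^4 + 210*s^3 - 293*s^2 + 13*s + 32)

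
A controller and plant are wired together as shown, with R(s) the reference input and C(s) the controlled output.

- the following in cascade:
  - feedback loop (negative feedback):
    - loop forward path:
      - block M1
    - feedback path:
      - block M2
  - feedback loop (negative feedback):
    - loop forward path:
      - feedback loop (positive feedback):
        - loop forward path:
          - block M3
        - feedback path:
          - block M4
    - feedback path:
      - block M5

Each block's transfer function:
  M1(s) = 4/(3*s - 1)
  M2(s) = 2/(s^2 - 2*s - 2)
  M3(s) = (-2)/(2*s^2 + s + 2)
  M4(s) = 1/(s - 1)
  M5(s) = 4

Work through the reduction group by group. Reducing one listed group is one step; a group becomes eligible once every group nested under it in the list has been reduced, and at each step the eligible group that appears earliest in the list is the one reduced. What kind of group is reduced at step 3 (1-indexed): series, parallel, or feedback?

1. collapse the loop (M1 forward, M2 return)
2. reduce the feedback loop with forward M3 and return M4
3. feedback reduction of [M3/(1-M3*M4)], M5
4. multiply [M1/(1+M1*M2)], [[M3/(1-M3*M4)]/(1+[M3/(1-M3*M4)]*M5)] (series)
The group at step 3 is a feedback group.

Final answer: feedback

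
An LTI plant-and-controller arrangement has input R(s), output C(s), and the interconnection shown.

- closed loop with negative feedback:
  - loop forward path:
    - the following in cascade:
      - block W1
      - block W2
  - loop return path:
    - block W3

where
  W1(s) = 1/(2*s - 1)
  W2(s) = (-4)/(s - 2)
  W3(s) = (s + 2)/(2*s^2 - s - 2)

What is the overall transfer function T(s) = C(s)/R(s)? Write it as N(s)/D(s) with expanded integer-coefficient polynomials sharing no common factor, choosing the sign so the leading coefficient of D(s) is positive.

Step 1: combine W1, W2 in series; result (-4)/(2*s^2 - 5*s + 2)
Step 2: close the feedback loop around (W1*W2), W3, giving the overall T(s)

Therefore the answer is (-8*s^2 + 4*s + 8)/(4*s^4 - 12*s^3 + 5*s^2 + 4*s - 12).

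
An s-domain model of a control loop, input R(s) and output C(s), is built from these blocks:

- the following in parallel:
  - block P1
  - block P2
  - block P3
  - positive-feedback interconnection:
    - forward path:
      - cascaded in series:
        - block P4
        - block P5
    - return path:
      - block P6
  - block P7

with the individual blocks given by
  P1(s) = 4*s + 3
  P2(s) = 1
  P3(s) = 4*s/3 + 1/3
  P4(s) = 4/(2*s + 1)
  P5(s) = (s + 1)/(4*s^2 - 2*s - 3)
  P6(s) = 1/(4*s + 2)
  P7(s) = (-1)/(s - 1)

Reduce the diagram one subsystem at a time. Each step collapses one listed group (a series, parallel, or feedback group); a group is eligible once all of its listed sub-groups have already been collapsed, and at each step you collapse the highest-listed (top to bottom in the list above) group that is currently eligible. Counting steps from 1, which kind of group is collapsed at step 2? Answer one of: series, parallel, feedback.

The answer is feedback.

Reasoning:
Step 1. multiply P4, P5 (series)
Step 2. apply the feedback formula to (P4*P5), P6
Step 3. reduce the parallel group P1, P2, P3, [(P4*P5)/(1-(P4*P5)*P6)], P7
The group at step 2 is a feedback group.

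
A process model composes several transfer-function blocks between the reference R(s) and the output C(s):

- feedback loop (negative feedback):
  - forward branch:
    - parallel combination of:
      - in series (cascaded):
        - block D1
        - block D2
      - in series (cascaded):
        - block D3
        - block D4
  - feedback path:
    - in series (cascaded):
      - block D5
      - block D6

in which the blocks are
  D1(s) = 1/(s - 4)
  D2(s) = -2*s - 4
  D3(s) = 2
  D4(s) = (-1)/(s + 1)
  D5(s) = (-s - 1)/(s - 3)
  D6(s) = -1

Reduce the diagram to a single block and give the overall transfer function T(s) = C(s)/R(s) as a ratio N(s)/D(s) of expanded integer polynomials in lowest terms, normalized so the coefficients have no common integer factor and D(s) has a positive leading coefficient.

1. series reduction of D1, D2; result (-2*s - 4)/(s - 4)
2. series reduction of D3, D4; result (-2)/(s + 1)
3. combine (D1*D2), (D3*D4) in parallel; result (-2*s^2 - 8*s + 4)/(s^2 - 3*s - 4)
4. reduce the series chain D5, D6; result (s + 1)/(s - 3)
5. collapse the loop (((D1*D2)+(D3*D4)) forward, (D5*D6) return), giving the overall T(s)

Final answer: (2*s^3 + 2*s^2 - 28*s + 12)/(s^3 + 16*s^2 - s - 16)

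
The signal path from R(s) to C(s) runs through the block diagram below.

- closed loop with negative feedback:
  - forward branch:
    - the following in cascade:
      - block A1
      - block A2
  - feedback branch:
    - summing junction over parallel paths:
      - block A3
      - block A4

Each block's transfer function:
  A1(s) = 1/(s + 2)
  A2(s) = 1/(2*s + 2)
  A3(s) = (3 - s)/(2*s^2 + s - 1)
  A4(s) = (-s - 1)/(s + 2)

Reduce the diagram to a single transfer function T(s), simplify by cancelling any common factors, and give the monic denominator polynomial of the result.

Step 1: cascade A1, A2 gives 1/(2*s^2 + 6*s + 4)
Step 2: reduce the parallel group A3, A4 gives (-2*s^3 - 4*s^2 + s + 7)/(2*s^3 + 5*s^2 + s - 2)
Step 3: close the feedback loop around (A1*A2), (A3+A4) gives (2*s^3 + 5*s^2 + s - 2)/(4*s^5 + 22*s^4 + 38*s^3 + 18*s^2 - 7*s - 1)
No further cancellation is possible in the step-3 result, so that is T(s). Its denominator becomes monic after dividing by the leading coefficient 4.

Final answer: s^5 + 11*s^4/2 + 19*s^3/2 + 9*s^2/2 - 7*s/4 - 1/4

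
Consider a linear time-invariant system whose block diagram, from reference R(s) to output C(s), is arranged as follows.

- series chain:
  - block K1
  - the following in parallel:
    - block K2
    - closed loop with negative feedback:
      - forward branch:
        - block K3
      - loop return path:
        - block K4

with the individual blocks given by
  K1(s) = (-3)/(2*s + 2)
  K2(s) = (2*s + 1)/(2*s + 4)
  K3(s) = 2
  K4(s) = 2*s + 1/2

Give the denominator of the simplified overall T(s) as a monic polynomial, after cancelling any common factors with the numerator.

Step 1 - reduce the feedback loop with forward K3 and return K4 gives 1/(2*s + 1)
Step 2 - reduce the parallel group K2, [K3/(1+K3*K4)] gives (4*s^2 + 6*s + 5)/(4*s^2 + 10*s + 4)
Step 3 - cascade K1, (K2+[K3/(1+K3*K4)]) gives (-12*s^2 - 18*s - 15)/(8*s^3 + 28*s^2 + 28*s + 8)
Step 3 gives the fully reduced T(s), with no common factor left to cancel. The denominator's leading coefficient is 8, so divide each of its coefficients by 8 to get the monic form.

Hence the answer: s^3 + 7*s^2/2 + 7*s/2 + 1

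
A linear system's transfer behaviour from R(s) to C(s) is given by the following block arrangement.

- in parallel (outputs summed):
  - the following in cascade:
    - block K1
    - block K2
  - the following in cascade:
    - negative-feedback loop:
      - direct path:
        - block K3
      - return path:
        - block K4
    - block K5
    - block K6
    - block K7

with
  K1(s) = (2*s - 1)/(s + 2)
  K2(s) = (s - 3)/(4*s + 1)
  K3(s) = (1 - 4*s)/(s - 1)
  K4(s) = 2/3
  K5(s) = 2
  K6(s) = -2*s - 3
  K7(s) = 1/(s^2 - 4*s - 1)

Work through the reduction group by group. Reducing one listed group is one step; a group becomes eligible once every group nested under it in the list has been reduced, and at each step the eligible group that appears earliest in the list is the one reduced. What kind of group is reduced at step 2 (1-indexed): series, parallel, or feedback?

(1) cascade K1, K2
(2) apply the feedback formula to K3, K4
(3) reduce the series chain [K3/(1+K3*K4)], K5, K6, K7
(4) parallel reduction of (K1*K2), ([K3/(1+K3*K4)]*K5*K6*K7)
The group at step 2 is a feedback group.

Final answer: feedback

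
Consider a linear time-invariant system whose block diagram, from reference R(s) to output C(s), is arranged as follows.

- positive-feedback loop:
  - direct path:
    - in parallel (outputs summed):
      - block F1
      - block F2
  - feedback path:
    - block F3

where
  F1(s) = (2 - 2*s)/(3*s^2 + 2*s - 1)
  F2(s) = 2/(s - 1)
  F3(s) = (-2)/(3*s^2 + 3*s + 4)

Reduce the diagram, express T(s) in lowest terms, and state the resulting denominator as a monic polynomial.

[1] reduce the parallel group F1, F2: (4*s^2 + 8*s - 4)/(3*s^3 - s^2 - 3*s + 1)
[2] apply the feedback formula to (F1+F2), F3: (12*s^4 + 36*s^3 + 28*s^2 + 20*s - 16)/(9*s^5 + 6*s^4 - 2*s^2 + 7*s - 4)
That last expression is T(s), already simplified. Scaling its denominator by 1/9 (the reciprocal of the leading coefficient) yields the monic denominator.

Final answer: s^5 + 2*s^4/3 - 2*s^2/9 + 7*s/9 - 4/9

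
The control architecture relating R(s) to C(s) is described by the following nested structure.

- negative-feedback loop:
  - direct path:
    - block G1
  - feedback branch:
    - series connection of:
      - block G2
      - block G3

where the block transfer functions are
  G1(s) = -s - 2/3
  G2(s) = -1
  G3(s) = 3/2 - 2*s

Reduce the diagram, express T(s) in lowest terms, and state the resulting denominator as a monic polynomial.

The answer is s^2 - s/12 - 1.

Reasoning:
Step 1 - multiply G2, G3 (series), giving 2*s - 3/2
Step 2 - reduce the feedback loop with forward G1 and return (G2*G3), giving (6*s + 4)/(12*s^2 - s - 12)
The result of step 2 is T(s) in lowest terms. Its denominator has leading coefficient 12; dividing the denominator through by 12 makes it monic.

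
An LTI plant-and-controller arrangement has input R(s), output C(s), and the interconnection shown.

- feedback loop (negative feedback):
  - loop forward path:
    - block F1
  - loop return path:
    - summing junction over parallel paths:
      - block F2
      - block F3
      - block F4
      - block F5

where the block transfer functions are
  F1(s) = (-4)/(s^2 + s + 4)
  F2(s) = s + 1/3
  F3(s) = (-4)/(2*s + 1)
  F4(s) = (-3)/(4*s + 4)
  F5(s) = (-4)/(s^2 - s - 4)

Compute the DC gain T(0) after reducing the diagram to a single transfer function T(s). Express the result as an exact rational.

Step 1 - combine F2, F3, F4, F5 in parallel gives (24*s^5 + 20*s^4 - 182*s^3 - 283*s^2 + 77*s + 164)/(24*s^4 + 12*s^3 - 120*s^2 - 156*s - 48)
Step 2 - reduce the feedback loop with forward F1 and return (F2+F3+F4+F5) gives (-24*s^4 - 12*s^3 + 120*s^2 + 156*s + 48)/(6*s^6 - 15*s^5 - 23*s^4 + 125*s^3 + 112*s^2 - 245*s - 212)
Step 2 gives the overall T(s). Then T(0) = 48/(-212) = -12/53.

Final answer: -12/53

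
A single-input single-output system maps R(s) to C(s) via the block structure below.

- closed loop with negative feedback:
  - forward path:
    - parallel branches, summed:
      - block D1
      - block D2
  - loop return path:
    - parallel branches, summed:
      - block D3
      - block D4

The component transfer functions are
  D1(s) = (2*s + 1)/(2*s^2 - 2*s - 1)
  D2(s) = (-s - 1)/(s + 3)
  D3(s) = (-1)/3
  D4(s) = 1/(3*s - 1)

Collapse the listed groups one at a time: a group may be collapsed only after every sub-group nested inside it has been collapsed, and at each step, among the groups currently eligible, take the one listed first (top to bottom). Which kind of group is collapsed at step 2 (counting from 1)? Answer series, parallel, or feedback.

Answer: parallel

Working:
Step 1. combine D1, D2 in parallel
Step 2. sum the parallel branches D3, D4
Step 3. apply the feedback formula to (D1+D2), (D3+D4)
Step 2: parallel.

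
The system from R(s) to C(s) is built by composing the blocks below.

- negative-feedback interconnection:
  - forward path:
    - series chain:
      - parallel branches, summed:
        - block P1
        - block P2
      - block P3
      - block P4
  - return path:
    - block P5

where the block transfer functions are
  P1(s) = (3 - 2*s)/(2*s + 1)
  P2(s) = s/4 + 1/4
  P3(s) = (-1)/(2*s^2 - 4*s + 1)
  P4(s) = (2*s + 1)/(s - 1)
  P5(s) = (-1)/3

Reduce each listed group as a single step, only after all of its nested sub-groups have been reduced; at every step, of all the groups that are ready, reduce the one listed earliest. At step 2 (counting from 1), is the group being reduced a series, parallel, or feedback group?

Answer: series

Working:
[1] reduce the parallel group P1, P2
[2] reduce the series chain (P1+P2), P3, P4
[3] apply the feedback formula to ((P1+P2)*P3*P4), P5
Step 2 collapses a series group.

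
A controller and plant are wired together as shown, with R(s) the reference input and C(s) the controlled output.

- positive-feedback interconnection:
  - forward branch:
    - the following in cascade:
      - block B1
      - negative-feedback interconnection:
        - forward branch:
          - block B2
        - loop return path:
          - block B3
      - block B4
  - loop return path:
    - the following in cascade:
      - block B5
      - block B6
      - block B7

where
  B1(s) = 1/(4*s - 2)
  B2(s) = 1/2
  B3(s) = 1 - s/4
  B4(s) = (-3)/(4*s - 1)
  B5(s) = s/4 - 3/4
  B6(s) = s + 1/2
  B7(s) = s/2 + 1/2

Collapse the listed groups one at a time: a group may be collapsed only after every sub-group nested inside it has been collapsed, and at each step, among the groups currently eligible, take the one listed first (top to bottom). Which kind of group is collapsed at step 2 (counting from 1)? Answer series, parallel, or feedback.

Step 1 - feedback reduction of B2, B3
Step 2 - combine B1, [B2/(1+B2*B3)], B4 in series
Step 3 - series reduction of B5, B6, B7
Step 4 - apply the feedback formula to (B1*[B2/(1+B2*B3)]*B4), (B5*B6*B7)
Step 2: series.

Hence the answer: series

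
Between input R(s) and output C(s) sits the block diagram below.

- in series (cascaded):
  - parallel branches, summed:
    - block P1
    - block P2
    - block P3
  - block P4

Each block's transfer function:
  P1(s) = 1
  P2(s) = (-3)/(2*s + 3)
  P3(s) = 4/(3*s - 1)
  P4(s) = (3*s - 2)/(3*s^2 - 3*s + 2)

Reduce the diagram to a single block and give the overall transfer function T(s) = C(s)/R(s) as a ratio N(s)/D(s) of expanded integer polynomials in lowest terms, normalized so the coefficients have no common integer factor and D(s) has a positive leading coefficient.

Step 1 - add P1, P2, P3 (parallel): (6*s^2 + 6*s + 12)/(6*s^2 + 7*s - 3)
Step 2 - multiply (P1+P2+P3), P4 (series) - this is the overall T(s), already in the required normalized form

Answer: (18*s^3 + 6*s^2 + 24*s - 24)/(18*s^4 + 3*s^3 - 18*s^2 + 23*s - 6)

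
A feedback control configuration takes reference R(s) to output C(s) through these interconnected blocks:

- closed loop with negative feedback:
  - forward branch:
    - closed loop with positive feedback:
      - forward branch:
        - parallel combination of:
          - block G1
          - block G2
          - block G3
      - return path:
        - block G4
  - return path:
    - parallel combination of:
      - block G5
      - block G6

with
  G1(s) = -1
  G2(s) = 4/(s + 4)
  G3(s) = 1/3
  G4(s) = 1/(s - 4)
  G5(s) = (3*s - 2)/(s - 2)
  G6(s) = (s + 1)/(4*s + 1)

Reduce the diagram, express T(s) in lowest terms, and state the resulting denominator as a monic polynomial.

Step 1 - parallel reduction of G1, G2, G3 -> (4 - 2*s)/(3*s + 12)
Step 2 - feedback reduction of (G1+G2+G3), G4 -> (-2*s^2 + 12*s - 16)/(3*s^2 + 2*s - 52)
Step 3 - add G5, G6 (parallel) -> (13*s^2 - 6*s - 4)/(4*s^2 - 7*s - 2)
Step 4 - feedback reduction of [(G1+G2+G3)/(1-(G1+G2+G3)*G4)], (G5+G6) -> (8*s^3 - 46*s^2 + 52*s + 16)/(14*s^3 - 127*s^2 + 246*s + 84)
No further cancellation is possible in the step-4 result, so that is T(s). Its denominator becomes monic after dividing by the leading coefficient 14.

Final answer: s^3 - 127*s^2/14 + 123*s/7 + 6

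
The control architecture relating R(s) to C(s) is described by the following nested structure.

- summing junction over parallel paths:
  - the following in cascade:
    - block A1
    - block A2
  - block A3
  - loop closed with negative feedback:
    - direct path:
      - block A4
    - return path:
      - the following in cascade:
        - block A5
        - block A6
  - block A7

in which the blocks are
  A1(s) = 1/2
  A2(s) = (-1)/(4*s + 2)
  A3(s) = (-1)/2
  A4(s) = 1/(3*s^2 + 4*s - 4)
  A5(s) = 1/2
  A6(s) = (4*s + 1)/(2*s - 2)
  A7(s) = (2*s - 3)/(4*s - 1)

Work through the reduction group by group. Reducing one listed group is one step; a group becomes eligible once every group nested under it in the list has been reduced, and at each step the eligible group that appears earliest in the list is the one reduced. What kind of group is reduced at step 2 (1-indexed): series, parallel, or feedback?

The answer is series.

Reasoning:
Step 1: reduce the series chain A1, A2
Step 2: reduce the series chain A5, A6
Step 3: reduce the feedback loop with forward A4 and return (A5*A6)
Step 4: sum the parallel branches (A1*A2), A3, [A4/(1+A4*(A5*A6))], A7
The group at step 2 is a series group.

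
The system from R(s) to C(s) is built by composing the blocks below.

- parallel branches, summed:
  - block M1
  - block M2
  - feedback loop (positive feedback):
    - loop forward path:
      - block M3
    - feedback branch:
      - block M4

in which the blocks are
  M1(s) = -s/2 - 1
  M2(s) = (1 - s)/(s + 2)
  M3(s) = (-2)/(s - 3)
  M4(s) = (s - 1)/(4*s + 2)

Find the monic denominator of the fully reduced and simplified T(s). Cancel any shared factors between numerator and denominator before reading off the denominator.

[1] reduce the feedback loop with forward M3 and return M4: (-2*s - 1)/(s^2 - 2*s - 2)
[2] reduce the parallel group M1, M2, [M3/(1-M3*M4)]: (-s^4 - 4*s^3 + 8*s^2 + 6*s)/(2*s^3 - 12*s - 8)
That last expression is T(s), already simplified. Scaling its denominator by 1/2 (the reciprocal of the leading coefficient) yields the monic denominator.

Answer: s^3 - 6*s - 4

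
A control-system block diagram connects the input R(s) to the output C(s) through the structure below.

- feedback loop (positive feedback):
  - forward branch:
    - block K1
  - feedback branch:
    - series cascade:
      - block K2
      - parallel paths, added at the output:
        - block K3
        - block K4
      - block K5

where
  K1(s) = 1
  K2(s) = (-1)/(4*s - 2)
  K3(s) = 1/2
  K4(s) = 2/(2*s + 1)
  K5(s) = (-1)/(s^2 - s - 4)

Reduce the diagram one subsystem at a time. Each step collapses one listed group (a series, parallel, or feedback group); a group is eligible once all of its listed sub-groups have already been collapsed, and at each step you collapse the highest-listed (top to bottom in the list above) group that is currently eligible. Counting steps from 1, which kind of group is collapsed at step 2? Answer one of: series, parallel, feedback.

Answer: series

Working:
Step 1 - combine K3, K4 in parallel
Step 2 - reduce the series chain K2, (K3+K4), K5
Step 3 - feedback reduction of K1, (K2*(K3+K4)*K5)
So the answer for step 2 is series.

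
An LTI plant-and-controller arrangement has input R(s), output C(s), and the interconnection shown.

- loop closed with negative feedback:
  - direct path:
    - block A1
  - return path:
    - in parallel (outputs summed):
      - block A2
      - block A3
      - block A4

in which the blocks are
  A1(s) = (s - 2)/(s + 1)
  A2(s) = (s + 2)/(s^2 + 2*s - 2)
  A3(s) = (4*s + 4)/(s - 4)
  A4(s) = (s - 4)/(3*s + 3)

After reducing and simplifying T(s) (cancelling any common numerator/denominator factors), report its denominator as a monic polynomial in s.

First reduce the diagram to T(s).

Step 1. parallel reduction of A2, A3, A4, giving (13*s^4 + 45*s^3 + 31*s^2 - 6*s - 80)/(3*s^4 - 3*s^3 - 36*s^2 - 6*s + 24)
Step 2. reduce the feedback loop with forward A1 and return (A2+A3+A4), giving (3*s^5 - 9*s^4 - 30*s^3 + 66*s^2 + 36*s - 48)/(16*s^5 + 19*s^4 - 98*s^3 - 110*s^2 - 50*s + 184)
T(s) is the step-2 result (common factors already cancelled). Leading coefficient of the denominator: 16. Divide through by 16 for the monic polynomial.

Answer: s^5 + 19*s^4/16 - 49*s^3/8 - 55*s^2/8 - 25*s/8 + 23/2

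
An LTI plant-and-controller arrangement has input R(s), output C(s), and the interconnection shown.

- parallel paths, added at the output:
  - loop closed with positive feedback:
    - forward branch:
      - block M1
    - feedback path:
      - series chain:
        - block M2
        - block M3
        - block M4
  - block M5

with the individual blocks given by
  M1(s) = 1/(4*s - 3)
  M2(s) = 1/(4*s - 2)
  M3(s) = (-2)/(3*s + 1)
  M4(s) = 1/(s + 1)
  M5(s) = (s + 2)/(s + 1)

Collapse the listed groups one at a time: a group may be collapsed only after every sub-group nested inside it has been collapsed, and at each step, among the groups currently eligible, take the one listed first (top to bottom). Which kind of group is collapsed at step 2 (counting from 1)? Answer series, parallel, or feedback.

Step 1 - series reduction of M2, M3, M4
Step 2 - close the feedback loop around M1, (M2*M3*M4)
Step 3 - sum the parallel branches [M1/(1-M1*(M2*M3*M4))], M5
At step 2 the group reduced is feedback.

Hence the answer: feedback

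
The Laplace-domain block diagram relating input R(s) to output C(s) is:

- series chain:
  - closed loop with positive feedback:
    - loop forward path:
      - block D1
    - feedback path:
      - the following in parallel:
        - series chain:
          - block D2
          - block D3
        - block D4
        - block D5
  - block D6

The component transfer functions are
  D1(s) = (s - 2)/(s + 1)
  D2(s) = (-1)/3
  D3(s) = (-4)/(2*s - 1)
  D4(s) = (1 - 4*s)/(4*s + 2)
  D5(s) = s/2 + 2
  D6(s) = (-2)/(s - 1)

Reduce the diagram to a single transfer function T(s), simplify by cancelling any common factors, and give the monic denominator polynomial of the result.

Step 1: combine D2, D3 in series, giving 4/(6*s - 3)
Step 2: add (D2*D3), D4, D5 (parallel), giving (12*s^3 + 24*s^2 + 31*s - 7)/(24*s^2 - 6)
Step 3: apply the feedback formula to D1, ((D2*D3)+D4+D5), giving (-24*s^3 + 48*s^2 + 6*s - 12)/(12*s^4 - 24*s^3 - 41*s^2 - 63*s + 20)
Step 4: series reduction of [D1/(1-D1*((D2*D3)+D4+D5))], D6, giving (48*s^3 - 96*s^2 - 12*s + 24)/(12*s^5 - 36*s^4 - 17*s^3 - 22*s^2 + 83*s - 20)
No further cancellation is possible in the step-4 result, so that is T(s). Its denominator becomes monic after dividing by the leading coefficient 12.

Answer: s^5 - 3*s^4 - 17*s^3/12 - 11*s^2/6 + 83*s/12 - 5/3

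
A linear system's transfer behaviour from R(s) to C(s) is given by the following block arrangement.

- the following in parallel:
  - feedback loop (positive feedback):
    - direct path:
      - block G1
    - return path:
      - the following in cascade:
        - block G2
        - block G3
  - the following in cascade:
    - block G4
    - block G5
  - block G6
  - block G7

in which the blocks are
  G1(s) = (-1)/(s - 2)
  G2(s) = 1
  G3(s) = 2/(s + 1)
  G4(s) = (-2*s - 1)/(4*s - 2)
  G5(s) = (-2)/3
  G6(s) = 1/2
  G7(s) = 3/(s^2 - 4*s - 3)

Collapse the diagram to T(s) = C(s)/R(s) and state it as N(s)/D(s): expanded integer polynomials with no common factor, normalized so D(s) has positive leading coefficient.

The answer is (10*s^5 - 63*s^4 + 93*s^3 + 41*s^2 + 9*s - 18)/(12*s^5 - 66*s^4 + 42*s^3 + 30*s^2 - 18*s).

Reasoning:
[1] multiply G2, G3 (series) gives 2/(s + 1)
[2] collapse the loop (G1 forward, (G2*G3) return) gives (-s - 1)/(s^2 - s)
[3] combine G4, G5 in series gives (2*s + 1)/(6*s - 3)
[4] combine [G1/(1-G1*(G2*G3))], (G4*G5), G6, G7 in parallel - this is the overall T(s), already in the required normalized form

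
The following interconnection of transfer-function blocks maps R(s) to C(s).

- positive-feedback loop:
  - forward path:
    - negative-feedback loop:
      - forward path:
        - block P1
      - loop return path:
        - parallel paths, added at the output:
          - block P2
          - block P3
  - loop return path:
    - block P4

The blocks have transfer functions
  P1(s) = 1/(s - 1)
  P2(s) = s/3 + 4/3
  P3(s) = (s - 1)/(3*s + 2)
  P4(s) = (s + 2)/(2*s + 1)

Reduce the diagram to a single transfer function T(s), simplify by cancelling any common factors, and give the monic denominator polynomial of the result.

First reduce the diagram to T(s).

[1] sum the parallel branches P2, P3 gives (3*s^2 + 17*s + 5)/(9*s + 6)
[2] reduce the feedback loop with forward P1 and return (P2+P3) gives (9*s + 6)/(12*s^2 + 14*s - 1)
[3] feedback reduction of [P1/(1+P1*(P2+P3))], P4 gives (18*s^2 + 21*s + 6)/(24*s^3 + 31*s^2 - 12*s - 13)
The result of step 3 is T(s) in lowest terms. Its denominator has leading coefficient 24; dividing the denominator through by 24 makes it monic.

Answer: s^3 + 31*s^2/24 - s/2 - 13/24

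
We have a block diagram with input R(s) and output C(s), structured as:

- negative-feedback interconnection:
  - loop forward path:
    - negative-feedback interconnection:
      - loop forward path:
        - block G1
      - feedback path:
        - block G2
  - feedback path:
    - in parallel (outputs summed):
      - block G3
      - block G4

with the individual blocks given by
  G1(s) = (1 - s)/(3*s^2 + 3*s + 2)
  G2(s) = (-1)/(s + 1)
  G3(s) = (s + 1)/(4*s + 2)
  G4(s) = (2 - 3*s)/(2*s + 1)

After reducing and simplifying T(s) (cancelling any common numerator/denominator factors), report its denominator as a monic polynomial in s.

Step 1 - close the feedback loop around G1, G2: (1 - s^2)/(3*s^3 + 6*s^2 + 6*s + 1)
Step 2 - reduce the parallel group G3, G4: (5 - 5*s)/(4*s + 2)
Step 3 - apply the feedback formula to [G1/(1+G1*G2)], (G3+G4): (-4*s^3 - 2*s^2 + 4*s + 2)/(12*s^4 + 35*s^3 + 31*s^2 + 11*s + 7)
That last expression is T(s), already simplified. Scaling its denominator by 1/12 (the reciprocal of the leading coefficient) yields the monic denominator.

Therefore the answer is s^4 + 35*s^3/12 + 31*s^2/12 + 11*s/12 + 7/12.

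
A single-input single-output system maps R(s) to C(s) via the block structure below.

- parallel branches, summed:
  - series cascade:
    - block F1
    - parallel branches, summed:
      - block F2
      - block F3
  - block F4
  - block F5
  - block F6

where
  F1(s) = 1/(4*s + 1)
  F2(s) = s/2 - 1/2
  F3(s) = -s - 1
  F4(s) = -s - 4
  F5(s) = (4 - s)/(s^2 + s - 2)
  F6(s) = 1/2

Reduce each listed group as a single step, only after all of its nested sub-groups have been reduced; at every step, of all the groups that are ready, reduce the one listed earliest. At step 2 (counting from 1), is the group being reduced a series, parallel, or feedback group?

Step 1: add F2, F3 (parallel)
Step 2: reduce the series chain F1, (F2+F3)
Step 3: add (F1*(F2+F3)), F4, F5, F6 (parallel)
Step 2: series.

Therefore the answer is series.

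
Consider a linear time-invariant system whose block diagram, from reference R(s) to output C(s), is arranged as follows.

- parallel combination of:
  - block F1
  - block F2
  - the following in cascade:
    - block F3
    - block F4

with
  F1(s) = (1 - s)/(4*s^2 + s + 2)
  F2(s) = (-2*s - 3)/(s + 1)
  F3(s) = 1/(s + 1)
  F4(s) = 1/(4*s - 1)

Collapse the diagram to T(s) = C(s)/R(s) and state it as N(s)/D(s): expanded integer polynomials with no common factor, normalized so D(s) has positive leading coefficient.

First reduce the diagram to T(s).

Step 1. series reduction of F3, F4; result 1/(4*s^2 + 3*s - 1)
Step 2. sum the parallel branches F1, F2, (F3*F4) - this is the overall T(s), already in the required normalized form

Answer: (-32*s^4 - 52*s^3 - 9*s^2 - 12*s + 7)/(16*s^4 + 16*s^3 + 7*s^2 + 5*s - 2)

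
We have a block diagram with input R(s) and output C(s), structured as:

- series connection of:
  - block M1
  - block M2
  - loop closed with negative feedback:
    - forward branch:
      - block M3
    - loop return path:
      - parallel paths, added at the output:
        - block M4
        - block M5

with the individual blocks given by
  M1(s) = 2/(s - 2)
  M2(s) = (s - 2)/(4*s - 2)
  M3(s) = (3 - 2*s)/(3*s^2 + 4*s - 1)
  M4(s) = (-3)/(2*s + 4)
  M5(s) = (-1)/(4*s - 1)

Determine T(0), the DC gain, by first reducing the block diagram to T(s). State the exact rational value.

First reduce the diagram to T(s).

[1] combine M4, M5 in parallel -> (-14*s - 1)/(8*s^2 + 14*s - 4)
[2] collapse the loop (M3 forward, (M4+M5) return) -> (-16*s^3 - 4*s^2 + 50*s - 12)/(24*s^4 + 74*s^3 + 64*s^2 - 70*s + 1)
[3] cascade M1, M2, [M3/(1+M3*(M4+M5))] -> (-16*s^3 - 4*s^2 + 50*s - 12)/(48*s^5 + 124*s^4 + 54*s^3 - 204*s^2 + 72*s - 1)
The step-3 result is T(s). Setting s = 0: T(0) = -12/(-1) = 12.

Answer: 12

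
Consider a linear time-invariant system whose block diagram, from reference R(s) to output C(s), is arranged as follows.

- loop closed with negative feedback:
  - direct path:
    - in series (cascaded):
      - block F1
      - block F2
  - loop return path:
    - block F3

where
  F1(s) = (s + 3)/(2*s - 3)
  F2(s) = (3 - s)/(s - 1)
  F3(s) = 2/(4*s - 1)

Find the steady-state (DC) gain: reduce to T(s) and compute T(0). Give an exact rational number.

First reduce the diagram to T(s).

Step 1: series reduction of F1, F2 gives (9 - s^2)/(2*s^2 - 5*s + 3)
Step 2: collapse the loop ((F1*F2) forward, F3 return) gives (-4*s^3 + s^2 + 36*s - 9)/(8*s^3 - 24*s^2 + 17*s + 15)
That last expression is T(s); at s = 0 only the constant terms survive, so T(0) = -9/15 = -3/5.

Answer: -3/5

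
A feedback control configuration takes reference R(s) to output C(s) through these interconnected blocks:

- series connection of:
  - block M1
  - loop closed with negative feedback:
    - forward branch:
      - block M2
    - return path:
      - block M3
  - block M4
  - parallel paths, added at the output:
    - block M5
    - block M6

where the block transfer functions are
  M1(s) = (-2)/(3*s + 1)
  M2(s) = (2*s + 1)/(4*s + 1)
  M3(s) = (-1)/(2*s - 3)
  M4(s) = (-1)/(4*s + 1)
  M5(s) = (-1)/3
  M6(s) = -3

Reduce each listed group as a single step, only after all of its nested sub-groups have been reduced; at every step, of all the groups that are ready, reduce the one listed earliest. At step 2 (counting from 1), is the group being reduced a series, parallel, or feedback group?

Step 1: reduce the feedback loop with forward M2 and return M3
Step 2: sum the parallel branches M5, M6
Step 3: cascade M1, [M2/(1+M2*M3)], M4, (M5+M6)
Step 2: parallel.

Hence the answer: parallel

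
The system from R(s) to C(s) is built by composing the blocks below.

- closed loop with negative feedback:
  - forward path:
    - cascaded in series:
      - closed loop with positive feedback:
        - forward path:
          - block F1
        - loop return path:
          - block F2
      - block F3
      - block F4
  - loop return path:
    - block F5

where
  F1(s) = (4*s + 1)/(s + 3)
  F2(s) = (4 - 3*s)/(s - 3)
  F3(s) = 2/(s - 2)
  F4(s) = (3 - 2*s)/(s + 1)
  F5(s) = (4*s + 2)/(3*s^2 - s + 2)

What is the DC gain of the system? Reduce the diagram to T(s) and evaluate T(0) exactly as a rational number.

[1] feedback reduction of F1, F2 = (4*s^2 - 11*s - 3)/(13*s^2 - 13*s - 13)
[2] reduce the series chain [F1/(1-F1*F2)], F3, F4 = (-16*s^3 + 68*s^2 - 54*s - 18)/(13*s^4 - 26*s^3 - 26*s^2 + 39*s + 26)
[3] collapse the loop (([F1/(1-F1*F2)]*F3*F4) forward, F5 return) = (-48*s^5 + 220*s^4 - 262*s^3 + 136*s^2 - 90*s - 36)/(39*s^6 - 91*s^5 - 90*s^4 + 331*s^3 - 93*s^2 - 128*s + 16)
Evaluating the step-3 result (the overall T(s)) at s = 0 gives T(0) = -36/16 = -9/4.

Therefore the answer is -9/4.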